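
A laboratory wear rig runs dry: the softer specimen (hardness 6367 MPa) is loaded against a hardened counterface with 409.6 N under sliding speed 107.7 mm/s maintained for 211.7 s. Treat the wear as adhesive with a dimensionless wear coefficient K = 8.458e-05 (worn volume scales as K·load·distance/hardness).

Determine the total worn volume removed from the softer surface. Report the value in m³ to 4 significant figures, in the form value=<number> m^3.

All working math carries full precision, and the intermediates are printed rounded; one last rounding to four significant figures.
Sliding speed v = 107.7 mm/s = 0.1077 m/s. Distance covered L = v·t = 0.1077 m/s × 211.7 s = 22.80 m.
Hardness H = 6367 MPa = 6.367e+09 Pa.
Restated in SI base units: W = 409.6 N, H = 6.367e+09 Pa, K = 8.458e-05.
Archard volume V = K·W·L/H = 8.458e-05 · 409.6 · 22.80 / 6.367e+09 = 1.241e-10 m³.

value=1.241e-10 m^3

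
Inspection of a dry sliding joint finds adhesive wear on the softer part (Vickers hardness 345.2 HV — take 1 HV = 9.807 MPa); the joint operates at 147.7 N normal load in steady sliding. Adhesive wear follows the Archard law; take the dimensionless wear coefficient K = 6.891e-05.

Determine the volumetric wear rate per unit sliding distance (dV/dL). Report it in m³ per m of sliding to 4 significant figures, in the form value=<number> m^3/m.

value=3.006e-12 m^3/m

Intermediate values appear rounded, and the computation maintains full precision — rounded once at the end, at 4 significant digits.
Convert: Hardness H = 345.2 HV × 9.807 MPa/HV = 3385 MPa = 3.385e+09 Pa.
Restated in SI base units: W = 147.7 N, H = 3.385e+09 Pa, K = 6.891e-05.
Wear rate dV/dL = K·W/H: 6.891e-05 · 147.7 / 3.385e+09 = 3.006e-12 m³/m.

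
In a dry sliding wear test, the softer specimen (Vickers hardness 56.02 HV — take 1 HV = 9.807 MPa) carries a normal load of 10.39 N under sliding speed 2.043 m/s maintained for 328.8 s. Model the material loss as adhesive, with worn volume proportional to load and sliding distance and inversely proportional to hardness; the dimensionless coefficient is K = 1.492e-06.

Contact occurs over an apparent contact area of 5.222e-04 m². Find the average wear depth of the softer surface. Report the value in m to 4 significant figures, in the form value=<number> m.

Every step runs at full float precision — intermediate values are printed rounded. Rounded once at the end, at four significant figures.
Path length L = v·t = 2.043 m/s × 328.8 s = 671.7 m.
Hardness H = 56.02 HV × 9.807 MPa/HV = 549.4 MPa = 5.494e+08 Pa.
In SI base units: W = 10.39 N, H = 5.494e+08 Pa, K = 1.492e-06.
By Archard's law, V = K·W·L/H = 1.492e-06 · 10.39 · 671.7 / 5.494e+08 = 1.895e-11 m³.
Mean depth h = V/A = 1.895e-11 / 5.222e-04 = 3.630e-08 m.

value=3.630e-08 m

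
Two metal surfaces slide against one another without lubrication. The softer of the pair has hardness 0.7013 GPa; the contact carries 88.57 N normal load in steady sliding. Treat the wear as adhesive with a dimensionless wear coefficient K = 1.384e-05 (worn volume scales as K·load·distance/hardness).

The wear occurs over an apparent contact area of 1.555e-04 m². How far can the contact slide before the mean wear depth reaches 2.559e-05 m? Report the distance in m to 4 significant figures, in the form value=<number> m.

All arithmetic runs at full float precision, and the intermediates are shown rounded, and one final rounding, at 4 significant figures.
Hardness H = 0.7013 GPa = 7.013e+08 Pa.
Expressed in SI base units: W = 88.57 N, H = 7.013e+08 Pa, K = 1.384e-05.
Limit volume V_lim = h_lim·A = 2.559e-05 · 1.555e-04 = 3.979e-09 m³.
So the life L = V_lim·H/(K·W) = 3.979e-09 · 7.013e+08 / (1.384e-05 · 88.57) = 2277 m.

value=2277 m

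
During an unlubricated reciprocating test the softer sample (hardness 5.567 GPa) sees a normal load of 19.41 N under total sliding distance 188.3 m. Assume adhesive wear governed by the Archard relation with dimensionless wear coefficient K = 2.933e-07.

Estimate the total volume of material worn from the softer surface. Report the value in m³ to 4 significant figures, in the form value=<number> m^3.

value=1.926e-13 m^3

The intermediates are printed rounded. The algebra holds full float precision; one last rounding: 4 significant figures.
Hardness H = 5.567 GPa = 5.567e+09 Pa.
Restated in SI base units: W = 19.41 N, H = 5.567e+09 Pa, K = 2.933e-07.
Archard volume V = K·W·L/H = 2.933e-07 · 19.41 · 188.3 / 5.567e+09 = 1.926e-13 m³.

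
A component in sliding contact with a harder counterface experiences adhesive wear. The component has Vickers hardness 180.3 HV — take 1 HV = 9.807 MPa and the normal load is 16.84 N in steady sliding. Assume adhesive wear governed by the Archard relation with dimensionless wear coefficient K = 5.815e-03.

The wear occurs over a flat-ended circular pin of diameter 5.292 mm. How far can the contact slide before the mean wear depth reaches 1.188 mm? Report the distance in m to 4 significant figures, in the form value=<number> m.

value=471.8 m

The intermediates are shown rounded; each operation maintains full precision, and a single final rounding: four significant digits.
Hardness H = 180.3 HV × 9.807 MPa/HV = 1768 MPa = 1.768e+09 Pa.
Pin diameter d = 5.292 mm = 0.005292 m. Contact area A = π·d²/4 = π·(0.005292 m)²/4 = 2.200e-05 m².
Depth limit h_lim = 1.188 mm = 0.001188 m.
Expressed in SI base units: W = 16.84 N, H = 1.768e+09 Pa, K = 5.815e-03.
At the depth limit, V_lim = h_lim·A = 0.001188 · 2.200e-05 = 2.613e-08 m³.
Life L = V_lim·H/(K·W) = 2.613e-08 · 1.768e+09 / (5.815e-03 · 16.84) = 471.8 m.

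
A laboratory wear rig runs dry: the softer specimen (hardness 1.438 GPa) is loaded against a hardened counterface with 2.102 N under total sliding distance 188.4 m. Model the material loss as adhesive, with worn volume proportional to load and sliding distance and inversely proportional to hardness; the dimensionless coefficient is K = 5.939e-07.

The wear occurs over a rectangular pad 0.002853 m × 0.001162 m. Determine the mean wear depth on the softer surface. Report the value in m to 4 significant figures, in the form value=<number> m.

Every step carries exact precision; intermediates are shown rounded, and rounded just once, at 4 significant figures.
Hardness H = 1.438 GPa = 1.438e+09 Pa.
Contact area A = 0.002853 m × 0.001162 m = 3.315e-06 m².
In SI base units: W = 2.102 N, H = 1.438e+09 Pa, K = 5.939e-07.
Archard relation: V = K·W·L/H = 5.939e-07 · 2.102 · 188.4 / 1.438e+09 = 1.636e-13 m³.
Average depth h = V/A = 1.636e-13 / 3.315e-06 = 4.934e-08 m.

value=4.934e-08 m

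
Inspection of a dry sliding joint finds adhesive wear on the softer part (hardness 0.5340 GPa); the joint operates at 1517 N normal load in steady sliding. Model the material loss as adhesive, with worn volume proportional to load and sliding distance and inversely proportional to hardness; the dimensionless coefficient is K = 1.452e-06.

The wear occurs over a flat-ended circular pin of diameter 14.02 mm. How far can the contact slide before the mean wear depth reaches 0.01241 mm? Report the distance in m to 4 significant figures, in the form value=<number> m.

value=464.5 m

The algebra runs at full precision; intermediate values appear rounded; a single final rounding to four significant figures.
Convert: Hardness H = 0.5340 GPa = 5.340e+08 Pa.
Convert: Pin diameter d = 14.02 mm = 0.01402 m. Contact area A = π·d²/4 = π·(0.01402 m)²/4 = 1.544e-04 m².
Convert: Depth limit h_lim = 0.01241 mm = 1.241e-05 m.
Working in SI base units: W = 1517 N, H = 5.340e+08 Pa, K = 1.452e-06.
Allowed volume V_lim = h_lim·A = 1.241e-05 · 1.544e-04 = 1.916e-09 m³.
Inverting, life L = V_lim·H/(K·W) = 1.916e-09 · 5.340e+08 / (1.452e-06 · 1517) = 464.5 m.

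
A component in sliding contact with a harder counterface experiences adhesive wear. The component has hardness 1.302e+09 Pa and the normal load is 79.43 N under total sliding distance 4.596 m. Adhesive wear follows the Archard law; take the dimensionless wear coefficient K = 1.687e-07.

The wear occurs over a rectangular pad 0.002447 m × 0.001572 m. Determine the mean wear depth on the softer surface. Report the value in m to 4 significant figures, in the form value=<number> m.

Each operation carries full float precision; intermediates are displayed rounded — rounded once at the end: 4 significant digits.
Contact area A = 0.002447 m × 0.001572 m = 3.847e-06 m².
Restated in SI base units: W = 79.43 N, H = 1.302e+09 Pa, K = 1.687e-07.
The Archard volume V = K·W·L/H = 1.687e-07 · 79.43 · 4.596 / 1.302e+09 = 4.730e-14 m³.
Wear depth h = V/A = 4.730e-14 / 3.847e-06 = 1.230e-08 m.

value=1.230e-08 m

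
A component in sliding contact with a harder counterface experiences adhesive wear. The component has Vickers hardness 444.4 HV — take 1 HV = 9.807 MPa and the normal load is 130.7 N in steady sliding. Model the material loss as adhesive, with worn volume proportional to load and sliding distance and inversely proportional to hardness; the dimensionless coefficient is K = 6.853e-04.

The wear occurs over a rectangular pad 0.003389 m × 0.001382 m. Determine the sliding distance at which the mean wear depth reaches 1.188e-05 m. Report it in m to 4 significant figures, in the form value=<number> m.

value=2.707 m

Intermediate values are printed rounded — all working math keeps full float precision, and rounded once at the end, at four significant figures.
Hardness H = 444.4 HV × 9.807 MPa/HV = 4358 MPa = 4.358e+09 Pa.
Contact area A = 0.003389 m × 0.001382 m = 4.684e-06 m².
Working in SI base units: W = 130.7 N, H = 4.358e+09 Pa, K = 6.853e-04.
Permissible volume V_lim = h_lim·A = 1.188e-05 · 4.684e-06 = 5.564e-11 m³.
Inverting, life L = V_lim·H/(K·W) = 5.564e-11 · 4.358e+09 / (6.853e-04 · 130.7) = 2.707 m.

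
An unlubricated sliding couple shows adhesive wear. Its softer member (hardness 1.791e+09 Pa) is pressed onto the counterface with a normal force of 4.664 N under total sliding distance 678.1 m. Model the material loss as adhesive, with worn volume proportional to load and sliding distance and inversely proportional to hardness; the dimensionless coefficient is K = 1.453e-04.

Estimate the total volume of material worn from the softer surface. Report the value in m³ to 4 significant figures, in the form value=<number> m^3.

value=2.566e-10 m^3

The computation maintains full float precision — intermediate values are shown rounded — one final rounding: 4 significant figures.
Working in SI base units: W = 4.664 N, H = 1.791e+09 Pa, K = 1.453e-04.
Volume removed: V = K·W·L/H = 1.453e-04 · 4.664 · 678.1 / 1.791e+09 = 2.566e-10 m³.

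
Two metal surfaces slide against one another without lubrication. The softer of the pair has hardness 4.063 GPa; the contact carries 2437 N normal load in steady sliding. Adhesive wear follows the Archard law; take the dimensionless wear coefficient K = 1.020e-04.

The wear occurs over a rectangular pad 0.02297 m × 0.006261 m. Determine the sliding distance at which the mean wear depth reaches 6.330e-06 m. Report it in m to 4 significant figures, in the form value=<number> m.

value=14.88 m

All working math runs at exact precision, and intermediates appear rounded; one final rounding to 4 significant figures.
Convert: Hardness H = 4.063 GPa = 4.063e+09 Pa.
Convert: Contact area A = 0.02297 m × 0.006261 m = 1.438e-04 m².
Working in SI base units: W = 2437 N, H = 4.063e+09 Pa, K = 1.020e-04.
At the depth limit, V_lim = h_lim·A = 6.330e-06 · 1.438e-04 = 9.104e-10 m³.
Sliding life L = V_lim·H/(K·W) = 9.104e-10 · 4.063e+09 / (1.020e-04 · 2437) = 14.88 m.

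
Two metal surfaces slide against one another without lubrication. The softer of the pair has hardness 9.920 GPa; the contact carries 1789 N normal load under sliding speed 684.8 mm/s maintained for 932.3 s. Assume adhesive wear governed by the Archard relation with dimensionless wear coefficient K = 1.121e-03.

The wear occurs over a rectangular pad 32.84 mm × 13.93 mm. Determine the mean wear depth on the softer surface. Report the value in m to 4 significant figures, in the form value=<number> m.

Printed values are rounded — all arithmetic keeps full precision, and one final rounding: 4 significant figures.
Convert: Sliding speed v = 684.8 mm/s = 0.6848 m/s. The distance L = v·t = 0.6848 m/s × 932.3 s = 638.4 m.
Convert: Hardness H = 9.920 GPa = 9.920e+09 Pa.
Convert: Pad sides 32.84 mm × 13.93 mm = 0.03284 m × 0.01393 m. Contact area A = 0.03284 m × 0.01393 m = 4.575e-04 m².
As SI base values: W = 1789 N, H = 9.920e+09 Pa, K = 1.121e-03.
Worn volume V = K·W·L/H = 1.121e-03 · 1789 · 638.4 / 9.920e+09 = 1.291e-07 m³.
Wear depth h = V/A = 1.291e-07 / 4.575e-04 = 2.821e-04 m.

value=2.821e-04 m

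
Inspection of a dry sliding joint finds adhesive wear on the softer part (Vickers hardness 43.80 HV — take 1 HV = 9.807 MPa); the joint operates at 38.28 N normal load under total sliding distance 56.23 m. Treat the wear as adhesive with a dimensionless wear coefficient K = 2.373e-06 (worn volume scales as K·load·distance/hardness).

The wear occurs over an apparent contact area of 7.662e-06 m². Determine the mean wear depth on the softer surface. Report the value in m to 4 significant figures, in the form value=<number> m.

The intermediates appear rounded — the algebra runs at exact precision, and one last rounding: 4 significant figures.
Hardness H = 43.80 HV × 9.807 MPa/HV = 429.5 MPa = 4.295e+08 Pa.
Working in SI base units: W = 38.28 N, H = 4.295e+08 Pa, K = 2.373e-06.
Volume removed: V = K·W·L/H = 2.373e-06 · 38.28 · 56.23 / 4.295e+08 = 1.189e-11 m³.
Mean depth h = V/A = 1.189e-11 / 7.662e-06 = 1.552e-06 m.

value=1.552e-06 m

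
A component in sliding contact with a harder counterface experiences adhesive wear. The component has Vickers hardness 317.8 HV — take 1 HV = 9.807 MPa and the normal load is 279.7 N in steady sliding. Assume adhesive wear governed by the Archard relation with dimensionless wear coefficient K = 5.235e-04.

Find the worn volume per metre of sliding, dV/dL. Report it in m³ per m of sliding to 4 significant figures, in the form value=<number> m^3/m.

The algebra holds full float precision; the intermediates appear rounded, and one last rounding, at 4 significant figures.
Convert: Hardness H = 317.8 HV × 9.807 MPa/HV = 3117 MPa = 3.117e+09 Pa.
SI base units throughout: W = 279.7 N, H = 3.117e+09 Pa, K = 5.235e-04.
Rate of wear dV/dL = K·W/H — distance-free: 5.235e-04 · 279.7 / 3.117e+09 = 4.698e-11 m³/m.

value=4.698e-11 m^3/m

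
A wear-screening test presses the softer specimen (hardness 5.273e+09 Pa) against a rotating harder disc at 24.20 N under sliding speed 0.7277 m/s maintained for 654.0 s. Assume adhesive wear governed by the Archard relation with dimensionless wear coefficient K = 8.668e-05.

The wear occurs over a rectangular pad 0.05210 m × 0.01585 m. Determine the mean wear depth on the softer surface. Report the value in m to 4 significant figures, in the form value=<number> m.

Each operation maintains exact precision. Intermediate values appear rounded; a lone final rounding: four significant figures.
Convert: Sliding distance L = v·t = 0.7277 m/s × 654.0 s = 475.9 m.
Convert: Contact area A = 0.05210 m × 0.01585 m = 8.258e-04 m².
Collected in SI base units: W = 24.20 N, H = 5.273e+09 Pa, K = 8.668e-05.
Archard volume V = K·W·L/H = 8.668e-05 · 24.20 · 475.9 / 5.273e+09 = 1.893e-10 m³.
Wear depth h = V/A = 1.893e-10 / 8.258e-04 = 2.293e-07 m.

value=2.293e-07 m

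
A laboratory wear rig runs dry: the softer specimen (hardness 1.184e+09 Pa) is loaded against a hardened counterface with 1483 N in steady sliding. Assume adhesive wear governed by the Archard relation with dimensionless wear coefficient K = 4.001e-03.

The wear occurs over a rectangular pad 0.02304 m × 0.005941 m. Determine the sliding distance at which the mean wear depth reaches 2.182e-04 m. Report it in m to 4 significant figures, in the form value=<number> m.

The intermediates appear rounded; all arithmetic runs at full float precision, and rounded once at the end: 4 significant digits.
Contact area A = 0.02304 m × 0.005941 m = 1.369e-04 m².
Expressed in SI base units: W = 1483 N, H = 1.184e+09 Pa, K = 4.001e-03.
Limit volume V_lim = h_lim·A = 2.182e-04 · 1.369e-04 = 2.987e-08 m³.
So the life L = V_lim·H/(K·W) = 2.987e-08 · 1.184e+09 / (4.001e-03 · 1483) = 5.960 m.

value=5.960 m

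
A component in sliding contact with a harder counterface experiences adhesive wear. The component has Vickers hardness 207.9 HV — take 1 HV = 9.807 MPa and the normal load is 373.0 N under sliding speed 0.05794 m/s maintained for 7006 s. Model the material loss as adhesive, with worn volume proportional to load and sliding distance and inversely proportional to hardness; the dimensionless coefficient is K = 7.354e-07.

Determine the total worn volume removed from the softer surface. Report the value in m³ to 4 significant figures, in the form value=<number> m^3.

value=5.461e-11 m^3

Displayed values are rounded, and the computation keeps full precision, and one last rounding: four significant figures.
Convert: Distance covered L = v·t = 0.05794 m/s × 7006 s = 405.9 m.
Convert: Hardness H = 207.9 HV × 9.807 MPa/HV = 2039 MPa = 2.039e+09 Pa.
Collected in SI base units: W = 373.0 N, H = 2.039e+09 Pa, K = 7.354e-07.
By Archard's law, V = K·W·L/H = 7.354e-07 · 373.0 · 405.9 / 2.039e+09 = 5.461e-11 m³.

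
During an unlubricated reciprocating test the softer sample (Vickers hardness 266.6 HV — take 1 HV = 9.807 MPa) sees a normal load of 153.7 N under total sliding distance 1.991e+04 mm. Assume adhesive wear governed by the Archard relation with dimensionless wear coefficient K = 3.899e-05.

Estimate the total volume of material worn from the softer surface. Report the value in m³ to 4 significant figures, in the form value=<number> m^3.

Each operation maintains full float precision — intermediates are printed rounded. Rounded once at the end: 4 significant digits.
Distance covered L = 1.991e+04 mm = 19.91 m.
Hardness H = 266.6 HV × 9.807 MPa/HV = 2615 MPa = 2.615e+09 Pa.
In SI base units: W = 153.7 N, H = 2.615e+09 Pa, K = 3.899e-05.
By Archard's law, V = K·W·L/H = 3.899e-05 · 153.7 · 19.91 / 2.615e+09 = 4.564e-11 m³.

value=4.564e-11 m^3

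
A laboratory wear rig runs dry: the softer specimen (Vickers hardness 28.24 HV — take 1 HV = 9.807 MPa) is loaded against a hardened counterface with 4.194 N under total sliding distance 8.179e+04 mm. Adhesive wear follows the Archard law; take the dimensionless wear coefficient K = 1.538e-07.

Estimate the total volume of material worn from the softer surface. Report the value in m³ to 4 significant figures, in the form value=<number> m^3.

The computation carries full float precision — intermediate values are shown rounded — a lone final rounding: four significant digits.
Path length L = 8.179e+04 mm = 81.79 m.
Hardness H = 28.24 HV × 9.807 MPa/HV = 276.9 MPa = 2.769e+08 Pa.
In SI base units, W = 4.194 N, H = 2.769e+08 Pa, K = 1.538e-07.
Worn volume V = K·W·L/H = 1.538e-07 · 4.194 · 81.79 / 2.769e+08 = 1.905e-13 m³.

value=1.905e-13 m^3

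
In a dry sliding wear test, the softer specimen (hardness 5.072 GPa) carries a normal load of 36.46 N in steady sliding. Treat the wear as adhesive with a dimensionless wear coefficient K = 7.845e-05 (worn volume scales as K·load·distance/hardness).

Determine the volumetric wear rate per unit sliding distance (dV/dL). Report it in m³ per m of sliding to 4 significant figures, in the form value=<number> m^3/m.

The intermediates are printed rounded. Each operation keeps full precision, and rounded just once to four significant digits.
Hardness H = 5.072 GPa = 5.072e+09 Pa.
As SI base values: W = 36.46 N, H = 5.072e+09 Pa, K = 7.845e-05.
The wear rate dV/dL = K·W/H — distance-free: 7.845e-05 · 36.46 / 5.072e+09 = 5.639e-13 m³/m.

value=5.639e-13 m^3/m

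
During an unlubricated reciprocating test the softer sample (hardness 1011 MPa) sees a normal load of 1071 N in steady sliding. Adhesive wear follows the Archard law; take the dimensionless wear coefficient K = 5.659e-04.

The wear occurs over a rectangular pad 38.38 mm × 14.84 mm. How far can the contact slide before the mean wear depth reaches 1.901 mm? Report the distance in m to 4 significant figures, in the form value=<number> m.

value=1806 m

The intermediates are shown rounded; each operation holds full precision, and rounded just once to four significant digits.
Convert: Hardness H = 1011 MPa = 1.011e+09 Pa.
Convert: Pad sides 38.38 mm × 14.84 mm = 0.03838 m × 0.01484 m. Contact area A = 0.03838 m × 0.01484 m = 5.696e-04 m².
Convert: Depth limit h_lim = 1.901 mm = 0.001901 m.
Restated in SI base units: W = 1071 N, H = 1.011e+09 Pa, K = 5.659e-04.
Allowed volume V_lim = h_lim·A = 0.001901 · 5.696e-04 = 1.083e-06 m³.
Thus life L = V_lim·H/(K·W) = 1.083e-06 · 1.011e+09 / (5.659e-04 · 1071) = 1806 m.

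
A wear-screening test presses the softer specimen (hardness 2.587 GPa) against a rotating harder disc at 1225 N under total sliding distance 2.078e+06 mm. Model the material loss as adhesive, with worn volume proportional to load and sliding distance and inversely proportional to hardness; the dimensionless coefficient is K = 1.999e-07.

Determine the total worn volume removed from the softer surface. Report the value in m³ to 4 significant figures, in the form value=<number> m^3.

value=1.967e-10 m^3

Intermediate values are printed rounded; the computation carries exact precision; a lone final rounding to four significant digits.
Distance L = 2.078e+06 mm = 2078 m.
Hardness H = 2.587 GPa = 2.587e+09 Pa.
SI base units throughout: W = 1225 N, H = 2.587e+09 Pa, K = 1.999e-07.
Apply Archard: V = K·W·L/H = 1.999e-07 · 1225 · 2078 / 2.587e+09 = 1.967e-10 m³.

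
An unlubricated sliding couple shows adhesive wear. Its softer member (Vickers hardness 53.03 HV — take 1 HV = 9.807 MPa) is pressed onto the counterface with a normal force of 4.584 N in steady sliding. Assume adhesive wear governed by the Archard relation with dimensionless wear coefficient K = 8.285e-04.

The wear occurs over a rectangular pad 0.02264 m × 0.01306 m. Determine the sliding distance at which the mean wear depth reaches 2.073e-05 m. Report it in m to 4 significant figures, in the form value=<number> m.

Printed values are rounded, and the algebra holds full precision. Rounded just once: four significant figures.
Convert: Hardness H = 53.03 HV × 9.807 MPa/HV = 520.1 MPa = 5.201e+08 Pa.
Convert: Contact area A = 0.02264 m × 0.01306 m = 2.957e-04 m².
Collected in SI base units: W = 4.584 N, H = 5.201e+08 Pa, K = 8.285e-04.
Wearable volume V_lim = h_lim·A = 2.073e-05 · 2.957e-04 = 6.129e-09 m³.
Sliding life L = V_lim·H/(K·W) = 6.129e-09 · 5.201e+08 / (8.285e-04 · 4.584) = 839.3 m.

value=839.3 m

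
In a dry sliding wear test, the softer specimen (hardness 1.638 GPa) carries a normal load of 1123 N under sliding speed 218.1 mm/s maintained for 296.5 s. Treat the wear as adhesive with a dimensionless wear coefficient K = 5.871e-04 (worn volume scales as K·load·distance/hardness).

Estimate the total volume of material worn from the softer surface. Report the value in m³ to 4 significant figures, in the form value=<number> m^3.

The intermediates appear rounded; each operation holds full precision; one final rounding: 4 significant digits.
Convert: Sliding speed v = 218.1 mm/s = 0.2181 m/s. Total distance L = v·t = 0.2181 m/s × 296.5 s = 64.67 m.
Convert: Hardness H = 1.638 GPa = 1.638e+09 Pa.
Expressed in SI base units: W = 1123 N, H = 1.638e+09 Pa, K = 5.871e-04.
Wear volume V = K·W·L/H = 5.871e-04 · 1123 · 64.67 / 1.638e+09 = 2.603e-08 m³.

value=2.603e-08 m^3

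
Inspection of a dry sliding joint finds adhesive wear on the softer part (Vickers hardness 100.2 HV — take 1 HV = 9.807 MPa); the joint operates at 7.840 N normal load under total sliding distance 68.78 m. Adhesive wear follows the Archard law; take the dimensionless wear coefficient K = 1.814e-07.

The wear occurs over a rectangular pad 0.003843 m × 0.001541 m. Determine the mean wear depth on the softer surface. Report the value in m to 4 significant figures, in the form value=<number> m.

value=1.681e-08 m

The intermediates are printed rounded — the computation maintains full precision, and rounded once at the end: four significant figures.
Hardness H = 100.2 HV × 9.807 MPa/HV = 982.7 MPa = 9.827e+08 Pa.
Contact area A = 0.003843 m × 0.001541 m = 5.922e-06 m².
In SI base units, W = 7.840 N, H = 9.827e+08 Pa, K = 1.814e-07.
Archard relation: V = K·W·L/H = 1.814e-07 · 7.840 · 68.78 / 9.827e+08 = 9.954e-14 m³.
Mean depth h = V/A = 9.954e-14 / 5.922e-06 = 1.681e-08 m.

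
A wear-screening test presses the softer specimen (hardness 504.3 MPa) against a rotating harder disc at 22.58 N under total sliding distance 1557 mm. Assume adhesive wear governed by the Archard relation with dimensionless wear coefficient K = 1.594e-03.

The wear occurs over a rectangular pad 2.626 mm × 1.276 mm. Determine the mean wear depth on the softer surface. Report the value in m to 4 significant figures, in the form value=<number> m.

value=3.316e-05 m

All arithmetic keeps full precision. Shown intermediates are rounded; a lone final rounding: four significant digits.
Convert: Total distance L = 1557 mm = 1.557 m.
Convert: Hardness H = 504.3 MPa = 5.043e+08 Pa.
Convert: Pad sides 2.626 mm × 1.276 mm = 0.002626 m × 0.001276 m. Contact area A = 0.002626 m × 0.001276 m = 3.351e-06 m².
Collected in SI base units: W = 22.58 N, H = 5.043e+08 Pa, K = 1.594e-03.
Worn volume V = K·W·L/H = 1.594e-03 · 22.58 · 1.557 / 5.043e+08 = 1.111e-10 m³.
Depth of wear h = V/A = 1.111e-10 / 3.351e-06 = 3.316e-05 m.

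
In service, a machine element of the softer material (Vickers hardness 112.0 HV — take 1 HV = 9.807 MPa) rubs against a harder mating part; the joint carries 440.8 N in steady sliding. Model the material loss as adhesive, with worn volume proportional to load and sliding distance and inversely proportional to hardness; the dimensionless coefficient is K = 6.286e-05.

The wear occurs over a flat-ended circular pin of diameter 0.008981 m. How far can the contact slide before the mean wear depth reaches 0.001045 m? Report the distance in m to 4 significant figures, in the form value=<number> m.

value=2624 m

Intermediate values appear rounded; every step keeps full precision — one final rounding, at four significant digits.
Hardness H = 112.0 HV × 9.807 MPa/HV = 1098 MPa = 1.098e+09 Pa.
Contact area A = π·d²/4 = π·(0.008981 m)²/4 = 6.335e-05 m².
Collected in SI base units: W = 440.8 N, H = 1.098e+09 Pa, K = 6.286e-05.
At the depth limit, V_lim = h_lim·A = 0.001045 · 6.335e-05 = 6.620e-08 m³.
Inverting, life L = V_lim·H/(K·W) = 6.620e-08 · 1.098e+09 / (6.286e-05 · 440.8) = 2624 m.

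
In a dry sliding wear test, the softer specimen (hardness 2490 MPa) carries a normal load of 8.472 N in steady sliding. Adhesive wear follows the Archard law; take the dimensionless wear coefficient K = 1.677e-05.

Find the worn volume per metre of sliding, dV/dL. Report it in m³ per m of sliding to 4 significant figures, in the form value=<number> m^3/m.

value=5.706e-14 m^3/m

All arithmetic holds exact precision, and intermediate values appear rounded — rounded just once to four significant digits.
Convert: Hardness H = 2490 MPa = 2.490e+09 Pa.
Working in SI base units: W = 8.472 N, H = 2.490e+09 Pa, K = 1.677e-05.
The wear rate dV/dL = K·W/H (no L dependence): 1.677e-05 · 8.472 / 2.490e+09 = 5.706e-14 m³/m.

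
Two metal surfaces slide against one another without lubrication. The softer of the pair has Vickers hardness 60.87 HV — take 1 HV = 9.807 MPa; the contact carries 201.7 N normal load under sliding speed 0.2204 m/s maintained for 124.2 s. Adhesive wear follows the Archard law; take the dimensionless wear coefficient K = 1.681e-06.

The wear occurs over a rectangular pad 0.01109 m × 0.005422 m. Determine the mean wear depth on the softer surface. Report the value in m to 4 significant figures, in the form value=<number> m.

value=2.586e-07 m

All working math maintains full precision; shown intermediates are rounded; rounded just once: four significant digits.
Sliding distance L = v·t = 0.2204 m/s × 124.2 s = 27.37 m.
Hardness H = 60.87 HV × 9.807 MPa/HV = 597.0 MPa = 5.970e+08 Pa.
Contact area A = 0.01109 m × 0.005422 m = 6.013e-05 m².
Restated in SI base units: W = 201.7 N, H = 5.970e+08 Pa, K = 1.681e-06.
Wear volume V = K·W·L/H = 1.681e-06 · 201.7 · 27.37 / 5.970e+08 = 1.555e-11 m³.
Depth of wear h = V/A = 1.555e-11 / 6.013e-05 = 2.586e-07 m.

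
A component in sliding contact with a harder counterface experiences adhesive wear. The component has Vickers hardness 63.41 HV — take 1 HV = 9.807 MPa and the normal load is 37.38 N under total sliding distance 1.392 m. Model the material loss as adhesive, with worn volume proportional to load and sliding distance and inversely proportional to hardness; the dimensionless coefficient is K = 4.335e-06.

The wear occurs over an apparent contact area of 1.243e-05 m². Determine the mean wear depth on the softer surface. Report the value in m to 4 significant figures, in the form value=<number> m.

Intermediates are printed rounded; all working math runs at exact precision; rounded just once to four significant digits.
Convert: Hardness H = 63.41 HV × 9.807 MPa/HV = 621.9 MPa = 6.219e+08 Pa.
SI base units throughout: W = 37.38 N, H = 6.219e+08 Pa, K = 4.335e-06.
Volume removed: V = K·W·L/H = 4.335e-06 · 37.38 · 1.392 / 6.219e+08 = 3.627e-13 m³.
Depth of wear h = V/A = 3.627e-13 / 1.243e-05 = 2.918e-08 m.

value=2.918e-08 m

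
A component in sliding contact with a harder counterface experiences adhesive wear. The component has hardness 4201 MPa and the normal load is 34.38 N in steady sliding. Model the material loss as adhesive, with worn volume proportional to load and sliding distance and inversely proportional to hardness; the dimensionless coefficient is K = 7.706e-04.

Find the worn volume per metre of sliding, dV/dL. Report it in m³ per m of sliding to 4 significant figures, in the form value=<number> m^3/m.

value=6.306e-12 m^3/m

Each operation maintains exact precision; quoted intermediates are rounded; one last rounding to 4 significant figures.
Hardness H = 4201 MPa = 4.201e+09 Pa.
SI base units throughout: W = 34.38 N, H = 4.201e+09 Pa, K = 7.706e-04.
Volumetric rate dV/dL = K·W/H — distance-free: 7.706e-04 · 34.38 / 4.201e+09 = 6.306e-12 m³/m.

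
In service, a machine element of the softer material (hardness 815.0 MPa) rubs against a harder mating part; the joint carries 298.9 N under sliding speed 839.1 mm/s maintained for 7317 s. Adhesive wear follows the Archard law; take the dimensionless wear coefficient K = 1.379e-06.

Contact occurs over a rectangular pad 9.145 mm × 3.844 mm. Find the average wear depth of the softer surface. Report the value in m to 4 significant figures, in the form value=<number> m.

value=8.833e-05 m

The intermediates are displayed rounded. All arithmetic runs at exact precision, and rounded just once to 4 significant figures.
Sliding speed v = 839.1 mm/s = 0.8391 m/s. The distance L = v·t = 0.8391 m/s × 7317 s = 6140 m.
Hardness H = 815.0 MPa = 8.150e+08 Pa.
Pad sides 9.145 mm × 3.844 mm = 0.009145 m × 0.003844 m. Contact area A = 0.009145 m × 0.003844 m = 3.515e-05 m².
Working in SI base units: W = 298.9 N, H = 8.150e+08 Pa, K = 1.379e-06.
Wear volume V = K·W·L/H = 1.379e-06 · 298.9 · 6140 / 8.150e+08 = 3.105e-09 m³.
Wear depth h = V/A = 3.105e-09 / 3.515e-05 = 8.833e-05 m.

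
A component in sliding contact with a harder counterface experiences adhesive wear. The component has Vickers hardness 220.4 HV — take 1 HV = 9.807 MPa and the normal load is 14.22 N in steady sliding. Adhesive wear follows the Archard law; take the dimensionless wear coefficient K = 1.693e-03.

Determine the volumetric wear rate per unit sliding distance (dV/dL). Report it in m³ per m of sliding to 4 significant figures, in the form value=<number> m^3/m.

The computation holds exact precision, and intermediate values are shown rounded, and a lone final rounding, at four significant figures.
Convert: Hardness H = 220.4 HV × 9.807 MPa/HV = 2161 MPa = 2.161e+09 Pa.
As SI base values: W = 14.22 N, H = 2.161e+09 Pa, K = 1.693e-03.
Wear rate dV/dL = K·W/H, so: 1.693e-03 · 14.22 / 2.161e+09 = 1.114e-11 m³/m.

value=1.114e-11 m^3/m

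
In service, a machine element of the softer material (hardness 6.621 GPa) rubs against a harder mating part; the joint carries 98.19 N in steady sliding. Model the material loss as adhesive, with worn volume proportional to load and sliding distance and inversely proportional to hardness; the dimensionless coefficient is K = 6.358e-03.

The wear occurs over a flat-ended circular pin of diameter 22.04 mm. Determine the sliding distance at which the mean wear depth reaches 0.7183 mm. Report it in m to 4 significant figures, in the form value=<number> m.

All working math carries full float precision — intermediate values appear rounded. Rounded once at the end: 4 significant figures.
Convert: Hardness H = 6.621 GPa = 6.621e+09 Pa.
Convert: Pin diameter d = 22.04 mm = 0.02204 m. Contact area A = π·d²/4 = π·(0.02204 m)²/4 = 3.815e-04 m².
Convert: Depth limit h_lim = 0.7183 mm = 7.183e-04 m.
As SI base values: W = 98.19 N, H = 6.621e+09 Pa, K = 6.358e-03.
Volume at the limit: V_lim = h_lim·A = 7.183e-04 · 3.815e-04 = 2.740e-07 m³.
So the life L = V_lim·H/(K·W) = 2.740e-07 · 6.621e+09 / (6.358e-03 · 98.19) = 2906 m.

value=2906 m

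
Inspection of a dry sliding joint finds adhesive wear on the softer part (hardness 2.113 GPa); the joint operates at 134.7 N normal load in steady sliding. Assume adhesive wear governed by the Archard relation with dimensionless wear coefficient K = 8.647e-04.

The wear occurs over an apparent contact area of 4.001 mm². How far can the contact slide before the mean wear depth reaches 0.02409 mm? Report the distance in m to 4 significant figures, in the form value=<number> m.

value=1.749 m

Every step holds full precision, and intermediate values are shown rounded — one final rounding: four significant digits.
Hardness H = 2.113 GPa = 2.113e+09 Pa.
Contact area A = 4.001 mm² = 4.001e-06 m².
Depth limit h_lim = 0.02409 mm = 2.409e-05 m.
Collected in SI base units: W = 134.7 N, H = 2.113e+09 Pa, K = 8.647e-04.
At the depth limit, V_lim = h_lim·A = 2.409e-05 · 4.001e-06 = 9.638e-11 m³.
Life L = V_lim·H/(K·W) = 9.638e-11 · 2.113e+09 / (8.647e-04 · 134.7) = 1.749 m.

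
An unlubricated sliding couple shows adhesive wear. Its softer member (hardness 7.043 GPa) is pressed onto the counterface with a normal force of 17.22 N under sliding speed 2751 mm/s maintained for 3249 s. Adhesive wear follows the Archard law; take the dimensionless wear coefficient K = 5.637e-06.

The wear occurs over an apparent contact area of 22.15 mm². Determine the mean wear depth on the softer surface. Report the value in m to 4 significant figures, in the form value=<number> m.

value=5.561e-06 m

Each operation keeps full precision, and printed values are rounded — rounded once at the end: 4 significant digits.
Convert: Sliding speed v = 2751 mm/s = 2.751 m/s. Path length L = v·t = 2.751 m/s × 3249 s = 8938 m.
Convert: Hardness H = 7.043 GPa = 7.043e+09 Pa.
Convert: Contact area A = 22.15 mm² = 2.215e-05 m².
In SI base units: W = 17.22 N, H = 7.043e+09 Pa, K = 5.637e-06.
Archard relation: V = K·W·L/H = 5.637e-06 · 17.22 · 8938 / 7.043e+09 = 1.232e-10 m³.
Mean depth h = V/A = 1.232e-10 / 2.215e-05 = 5.561e-06 m.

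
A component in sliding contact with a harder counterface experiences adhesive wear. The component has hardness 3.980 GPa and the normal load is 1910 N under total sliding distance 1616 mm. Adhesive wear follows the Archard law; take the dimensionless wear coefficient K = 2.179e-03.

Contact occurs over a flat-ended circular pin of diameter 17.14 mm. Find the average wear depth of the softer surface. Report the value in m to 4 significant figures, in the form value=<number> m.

value=7.324e-06 m

Each operation holds exact precision; the intermediates are printed rounded, and one last rounding, at 4 significant digits.
Distance L = 1616 mm = 1.616 m.
Hardness H = 3.980 GPa = 3.980e+09 Pa.
Pin diameter d = 17.14 mm = 0.01714 m. Contact area A = π·d²/4 = π·(0.01714 m)²/4 = 2.307e-04 m².
Collected in SI base units: W = 1910 N, H = 3.980e+09 Pa, K = 2.179e-03.
Worn volume V = K·W·L/H = 2.179e-03 · 1910 · 1.616 / 3.980e+09 = 1.690e-09 m³.
Depth h = V/A = 1.690e-09 / 2.307e-04 = 7.324e-06 m.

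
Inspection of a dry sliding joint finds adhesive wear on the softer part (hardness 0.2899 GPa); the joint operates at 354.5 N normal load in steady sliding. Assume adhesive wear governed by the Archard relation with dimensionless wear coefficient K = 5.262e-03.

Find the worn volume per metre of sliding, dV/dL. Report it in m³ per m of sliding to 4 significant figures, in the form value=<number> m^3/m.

Intermediates appear rounded — the algebra maintains full precision; a lone final rounding: four significant digits.
Hardness H = 0.2899 GPa = 2.899e+08 Pa.
In SI base units, W = 354.5 N, H = 2.899e+08 Pa, K = 5.262e-03.
Rate of wear dV/dL = K·W/H, per unit distance: 5.262e-03 · 354.5 / 2.899e+08 = 6.435e-09 m³/m.

value=6.435e-09 m^3/m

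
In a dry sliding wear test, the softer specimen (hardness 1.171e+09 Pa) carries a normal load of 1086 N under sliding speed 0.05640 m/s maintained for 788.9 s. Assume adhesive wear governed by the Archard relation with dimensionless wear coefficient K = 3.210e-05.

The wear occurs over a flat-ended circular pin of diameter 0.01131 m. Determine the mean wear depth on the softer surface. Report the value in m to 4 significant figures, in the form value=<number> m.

The algebra runs at full float precision. Intermediates are displayed rounded; one final rounding, at four significant digits.
Convert: Distance covered L = v·t = 0.05640 m/s × 788.9 s = 44.49 m.
Convert: Contact area A = π·d²/4 = π·(0.01131 m)²/4 = 1.005e-04 m².
As SI base values: W = 1086 N, H = 1.171e+09 Pa, K = 3.210e-05.
Archard volume V = K·W·L/H = 3.210e-05 · 1086 · 44.49 / 1.171e+09 = 1.325e-09 m³.
Average depth h = V/A = 1.325e-09 / 1.005e-04 = 1.318e-05 m.

value=1.318e-05 m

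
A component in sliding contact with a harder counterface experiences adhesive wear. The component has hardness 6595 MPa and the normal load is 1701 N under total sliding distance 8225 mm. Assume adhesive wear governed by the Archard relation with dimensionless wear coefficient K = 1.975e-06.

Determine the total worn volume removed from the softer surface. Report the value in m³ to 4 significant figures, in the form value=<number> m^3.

Every step carries exact precision, and intermediates appear rounded; a single final rounding: four significant figures.
Convert: The distance L = 8225 mm = 8.225 m.
Convert: Hardness H = 6595 MPa = 6.595e+09 Pa.
Expressed in SI base units: W = 1701 N, H = 6.595e+09 Pa, K = 1.975e-06.
The Archard volume V = K·W·L/H = 1.975e-06 · 1701 · 8.225 / 6.595e+09 = 4.190e-12 m³.

value=4.190e-12 m^3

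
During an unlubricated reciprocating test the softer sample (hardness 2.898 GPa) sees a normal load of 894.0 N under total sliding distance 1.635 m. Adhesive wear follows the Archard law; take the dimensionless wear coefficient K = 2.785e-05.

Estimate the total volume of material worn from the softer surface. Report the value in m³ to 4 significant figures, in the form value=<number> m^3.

value=1.405e-11 m^3

Intermediates appear rounded. The computation runs at full float precision; rounded just once to four significant digits.
Hardness H = 2.898 GPa = 2.898e+09 Pa.
In SI base units, W = 894.0 N, H = 2.898e+09 Pa, K = 2.785e-05.
Wear volume V = K·W·L/H = 2.785e-05 · 894.0 · 1.635 / 2.898e+09 = 1.405e-11 m³.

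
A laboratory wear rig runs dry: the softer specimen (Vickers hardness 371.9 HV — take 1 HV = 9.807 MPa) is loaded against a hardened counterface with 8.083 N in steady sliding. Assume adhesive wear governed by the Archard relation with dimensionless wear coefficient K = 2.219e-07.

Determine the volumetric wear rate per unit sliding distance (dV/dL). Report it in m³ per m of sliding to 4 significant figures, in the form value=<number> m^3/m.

value=4.918e-16 m^3/m

Each operation keeps exact precision. Quoted intermediates are rounded, and rounded once at the end to 4 significant digits.
Hardness H = 371.9 HV × 9.807 MPa/HV = 3647 MPa = 3.647e+09 Pa.
Collected in SI base units: W = 8.083 N, H = 3.647e+09 Pa, K = 2.219e-07.
Wear rate dV/dL = K·W/H (no L dependence): 2.219e-07 · 8.083 / 3.647e+09 = 4.918e-16 m³/m.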